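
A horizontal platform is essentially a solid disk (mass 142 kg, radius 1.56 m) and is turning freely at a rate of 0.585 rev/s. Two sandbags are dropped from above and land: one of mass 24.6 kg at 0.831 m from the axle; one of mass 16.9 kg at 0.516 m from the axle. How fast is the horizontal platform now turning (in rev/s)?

ω_f ≈ 0.520 rev/s

No external torque acts about the axle; L_before = L_after.
I_p = ½(142)(1.56)² = 172.8 kg·m².
Added inertia Σmr² = (24.6)(0.831)² + (16.9)(0.516)² = 21.49 kg·m²; I_f = 172.8 + 21.49 = 194.3 kg·m².
ω_f = I_p ω_i / I_f = (172.8)(0.585) / 194.3 = 0.5203 rev/s.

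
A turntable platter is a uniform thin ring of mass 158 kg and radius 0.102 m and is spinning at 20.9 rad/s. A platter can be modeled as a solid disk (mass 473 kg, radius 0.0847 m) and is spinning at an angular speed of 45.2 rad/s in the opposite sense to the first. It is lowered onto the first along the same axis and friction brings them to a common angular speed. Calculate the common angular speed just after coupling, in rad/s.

|ω_f| ≈ 12.7 rad/s

The coupling torques are internal; angular momentum about the shared axis is conserved.
Moments of inertia: I_A = (158)(0.102)² = 1.644 kg·m²; I_B = ½(473)(0.0847)² = 1.697 kg·m².
Taking A's sense as positive: L = (1.644)(20.9) − (1.697)(45.2) = -42.33 kg·m²·rad/s.
Combined I = 1.644 + 1.697 = 3.341 kg·m².
ω_f = L / I = -42.33 / 3.341 = -12.67 rad/s.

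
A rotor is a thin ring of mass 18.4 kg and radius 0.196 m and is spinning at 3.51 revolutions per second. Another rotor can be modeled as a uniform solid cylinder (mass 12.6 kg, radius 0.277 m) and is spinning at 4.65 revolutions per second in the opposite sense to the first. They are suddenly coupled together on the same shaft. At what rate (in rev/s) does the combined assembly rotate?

The coupling torques are internal; angular momentum about the shared axis is conserved.
Moments of inertia: I_A = (18.4)(0.196)² = 0.7069 kg·m²; I_B = ½(12.6)(0.277)² = 0.4834 kg·m².
Taking A's sense as positive: L = (0.7069)(3.51) − (0.4834)(4.65) = 0.2333 kg·m²·rev/s.
Combined I = 0.7069 + 0.4834 = 1.190 kg·m².
ω_f = L / I = 0.2333 / 1.190 = 0.1960 rev/s.

|ω_f| ≈ 0.196 rev/s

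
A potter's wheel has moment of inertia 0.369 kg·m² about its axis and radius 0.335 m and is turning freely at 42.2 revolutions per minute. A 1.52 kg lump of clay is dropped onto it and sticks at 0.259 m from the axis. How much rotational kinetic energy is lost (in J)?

No external torque acts about the axis; L_before = L_after.
Added inertia Σmr² = (1.52)(0.259)² = 0.1020 kg·m²; I_f = 0.3690 + 0.1020 = 0.4710 kg·m².
ω_f = I_p ω_i / I_f = (0.3690)(42.2) / 0.4710 = 33.06 rpm.
KE_i = ½(0.3690)(4.419 rad/s)² = 3.603 J; KE_f = ½(0.4710)(3.462)² = 2.823 J.

energy lost ≈ 0.780 J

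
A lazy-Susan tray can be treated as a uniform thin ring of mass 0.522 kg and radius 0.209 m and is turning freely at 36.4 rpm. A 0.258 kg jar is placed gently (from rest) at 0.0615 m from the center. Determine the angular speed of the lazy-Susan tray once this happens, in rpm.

ω_f ≈ 34.9 rpm

The added mass arrives with no angular momentum about the center, and any external torque about the center is negligible, so the system's angular momentum is conserved.
I_p = (0.522)(0.209)² = 0.02280 kg·m².
Added inertia Σmr² = (0.258)(0.0615)² = 0.0009758 kg·m²; I_f = 0.02280 + 0.0009758 = 0.02378 kg·m².
ω_f = I_p ω_i / I_f = (0.02280)(36.4) / 0.02378 = 34.91 rpm.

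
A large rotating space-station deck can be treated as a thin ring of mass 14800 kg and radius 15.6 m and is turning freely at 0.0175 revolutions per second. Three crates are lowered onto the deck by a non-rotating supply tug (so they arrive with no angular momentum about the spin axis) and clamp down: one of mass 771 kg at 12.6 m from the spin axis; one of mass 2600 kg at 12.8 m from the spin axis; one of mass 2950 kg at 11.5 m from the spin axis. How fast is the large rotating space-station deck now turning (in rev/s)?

ω_f ≈ 0.0139 rev/s

No external torque acts about the spin axis; L_before = L_after.
I_p = (14800)(15.6)² = 3.602e+06 kg·m².
Added inertia Σmr² = (771)(12.6)² + (2600)(12.8)² + (2950)(11.5)² = 9.385e+05 kg·m²; I_f = 3.602e+06 + 9.385e+05 = 4.540e+06 kg·m².
ω_f = I_p ω_i / I_f = (3.602e+06)(0.0175) / 4.540e+06 = 0.01388 rev/s.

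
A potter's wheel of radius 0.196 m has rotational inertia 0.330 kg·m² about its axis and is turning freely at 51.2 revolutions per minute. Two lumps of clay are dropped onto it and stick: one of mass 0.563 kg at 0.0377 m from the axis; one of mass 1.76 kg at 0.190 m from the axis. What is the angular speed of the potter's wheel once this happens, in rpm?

The added mass arrives with no angular momentum about the axis, and any external torque about the axis is negligible, so the system's angular momentum is conserved.
Added inertia Σmr² = (0.563)(0.0377)² + (1.76)(0.190)² = 0.06434 kg·m²; I_f = 0.3300 + 0.06434 = 0.3943 kg·m².
ω_f = I_p ω_i / I_f = (0.3300)(51.2) / 0.3943 = 42.85 rpm.

ω_f ≈ 42.8 rpm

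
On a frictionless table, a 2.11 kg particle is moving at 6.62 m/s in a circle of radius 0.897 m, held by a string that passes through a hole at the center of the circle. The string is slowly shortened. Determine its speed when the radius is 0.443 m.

v₂ ≈ 13.4 m/s

The only horizontal force on the mass is along the cord (radial), so it exerts no torque about the hole and angular momentum m v r is conserved.
v₂ = v₁ r₁ / r₂ = (6.62)(0.897) / (0.443) = 13.40 m/s.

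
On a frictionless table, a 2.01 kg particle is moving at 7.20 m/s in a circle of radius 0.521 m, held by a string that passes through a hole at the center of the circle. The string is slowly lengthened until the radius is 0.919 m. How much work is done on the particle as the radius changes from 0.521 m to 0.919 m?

W ≈ -35.4 J

The only horizontal force on the mass is along the cord (radial), so it exerts no torque about the hole and angular momentum m v r is conserved.
v₂ = v₁ r₁ / r₂ = (7.20)(0.521) / (0.919) = 4.082 m/s.
W = ΔKE = ½m(v₂² − v₁²) = -35.35 J.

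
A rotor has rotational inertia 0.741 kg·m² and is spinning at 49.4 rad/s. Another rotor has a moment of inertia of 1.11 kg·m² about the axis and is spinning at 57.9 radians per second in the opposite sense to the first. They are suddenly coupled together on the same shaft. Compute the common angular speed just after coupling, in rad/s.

|ω_f| ≈ 14.9 rad/s

No external torque acts about the common axis, so total angular momentum is conserved.
Taking A's sense as positive: L = (0.7410)(49.4) − (1.110)(57.9) = -27.66 kg·m²·rad/s.
Combined I = 0.7410 + 1.110 = 1.851 kg·m².
ω_f = L / I = -27.66 / 1.851 = -14.95 rad/s.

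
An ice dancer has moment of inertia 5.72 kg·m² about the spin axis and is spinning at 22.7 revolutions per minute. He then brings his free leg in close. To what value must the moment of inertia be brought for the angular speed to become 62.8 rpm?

I₂ ≈ 2.07 kg·m²

No external torque acts about the spin axis, so angular momentum is conserved.
I₂ = I₁ω₁ / ω₂ = (5.72)(22.7) / (62.8) = 2.068 kg·m².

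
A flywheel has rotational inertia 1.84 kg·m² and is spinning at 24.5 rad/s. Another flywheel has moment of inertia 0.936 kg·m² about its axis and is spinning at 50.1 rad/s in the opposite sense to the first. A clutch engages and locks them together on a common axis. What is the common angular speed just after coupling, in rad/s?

|ω_f| ≈ 0.653 rad/s

The coupling torques are internal; angular momentum about the shared axis is conserved.
Taking A's sense as positive: L = (1.840)(24.5) − (0.9360)(50.1) = -1.814 kg·m²·rad/s.
Combined I = 1.840 + 0.9360 = 2.776 kg·m².
ω_f = L / I = -1.814 / 2.776 = -0.6533 rad/s.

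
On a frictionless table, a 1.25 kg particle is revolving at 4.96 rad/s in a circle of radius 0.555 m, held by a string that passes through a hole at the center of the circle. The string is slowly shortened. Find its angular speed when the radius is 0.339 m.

ω₂ ≈ 13.3 rad/s

The constraining force is radial, so m r² ω about the center is conserved.
ω₂ = ω₁ (r₁/r₂)² = (4.96)(0.555/0.339)² = 13.29 rad/s.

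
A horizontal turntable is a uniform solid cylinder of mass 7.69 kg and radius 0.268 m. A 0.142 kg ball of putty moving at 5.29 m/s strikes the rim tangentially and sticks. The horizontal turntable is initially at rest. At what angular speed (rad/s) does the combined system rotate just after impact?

|ω_f| ≈ 0.703 rad/s

The axle reaction passes through the axle and exerts no torque about it; angular momentum about the axle is conserved through the impact.
I_p = ½(7.69)(0.268)² = 0.2762 kg·m². Taking the sense of the ball of putty's angular momentum as positive, L_{ball} = m v R = (0.142)(5.29)(0.268) = 0.2013 kg·m²/s.
L_i = 0 + 0.2013 = 0.2013 kg·m²/s.
After sticking, I_f = I_p + m R² = 0.2762 + (0.142)(0.268)² = 0.2864 kg·m².
ω_f = L_i / I_f = 0.2013 / 0.2864 = 0.7030 rad/s.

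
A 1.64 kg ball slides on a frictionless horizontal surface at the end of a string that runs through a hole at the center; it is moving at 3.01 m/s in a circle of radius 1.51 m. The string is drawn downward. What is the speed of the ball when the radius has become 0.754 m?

Central (radial) force ⇒ zero torque about the center ⇒ m v r is constant.
v₂ = v₁ r₁ / r₂ = (3.01)(1.51) / (0.754) = 6.028 m/s.

v₂ ≈ 6.03 m/s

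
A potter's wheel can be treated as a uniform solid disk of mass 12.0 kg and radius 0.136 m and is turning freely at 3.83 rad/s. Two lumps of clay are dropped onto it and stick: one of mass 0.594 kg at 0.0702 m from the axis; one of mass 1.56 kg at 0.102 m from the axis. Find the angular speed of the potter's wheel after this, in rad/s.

The added mass arrives with no angular momentum about the axis, and any external torque about the axis is negligible, so the system's angular momentum is conserved.
I_p = ½(12.0)(0.136)² = 0.1110 kg·m².
Added inertia Σmr² = (0.594)(0.0702)² + (1.56)(0.102)² = 0.01916 kg·m²; I_f = 0.1110 + 0.01916 = 0.1301 kg·m².
ω_f = I_p ω_i / I_f = (0.1110)(3.83) / 0.1301 = 3.266 rad/s.

ω_f ≈ 3.27 rad/s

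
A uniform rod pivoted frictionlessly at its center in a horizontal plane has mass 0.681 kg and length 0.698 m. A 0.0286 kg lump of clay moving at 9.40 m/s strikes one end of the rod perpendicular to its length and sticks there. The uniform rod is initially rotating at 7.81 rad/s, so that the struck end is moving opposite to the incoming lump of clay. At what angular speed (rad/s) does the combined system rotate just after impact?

The axle reaction passes through the pivot and exerts no torque about it; angular momentum about the pivot is conserved through the impact.
I_p = (1/12)(0.681)(0.698)² = 0.02765 kg·m². Taking the sense of the lump of clay's angular momentum as positive, L_{lump} = m v R = (0.0286)(9.40)(0.698/2) = 0.09383 kg·m²/s.
L_i = −I_p ω_p + m v R = −(0.02765)(7.81) + 0.09383 = -0.1221 kg·m²/s.
After sticking, I_f = I_p + m R² = 0.02765 + (0.0286)(0.698/2)² = 0.03113 kg·m².
ω_f = L_i / I_f = -0.1221 / 0.03113 = -3.922 rad/s.

|ω_f| ≈ 3.92 rad/s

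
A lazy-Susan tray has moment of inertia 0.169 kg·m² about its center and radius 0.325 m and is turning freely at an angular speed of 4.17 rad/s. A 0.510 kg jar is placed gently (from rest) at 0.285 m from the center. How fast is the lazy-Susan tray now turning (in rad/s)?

The added mass arrives with no angular momentum about the center, and any external torque about the center is negligible, so the system's angular momentum is conserved.
Added inertia Σmr² = (0.510)(0.285)² = 0.04142 kg·m²; I_f = 0.1690 + 0.04142 = 0.2104 kg·m².
ω_f = I_p ω_i / I_f = (0.1690)(4.17) / 0.2104 = 3.349 rad/s.

ω_f ≈ 3.35 rad/s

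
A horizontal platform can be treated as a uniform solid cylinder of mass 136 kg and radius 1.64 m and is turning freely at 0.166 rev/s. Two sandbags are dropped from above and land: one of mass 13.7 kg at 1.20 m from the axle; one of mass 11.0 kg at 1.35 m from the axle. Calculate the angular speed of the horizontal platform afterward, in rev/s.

The added mass arrives with no angular momentum about the axle, and any external torque about the axle is negligible, so the system's angular momentum is conserved.
I_p = ½(136)(1.64)² = 182.9 kg·m².
Added inertia Σmr² = (13.7)(1.20)² + (11.0)(1.35)² = 39.78 kg·m²; I_f = 182.9 + 39.78 = 222.7 kg·m².
ω_f = I_p ω_i / I_f = (182.9)(0.166) / 222.7 = 0.1363 rev/s.

ω_f ≈ 0.136 rev/s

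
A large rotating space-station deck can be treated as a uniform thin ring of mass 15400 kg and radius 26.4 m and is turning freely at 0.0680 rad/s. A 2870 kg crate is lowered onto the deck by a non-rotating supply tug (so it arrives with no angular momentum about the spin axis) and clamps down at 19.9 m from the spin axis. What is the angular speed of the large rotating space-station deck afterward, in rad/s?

The added mass arrives with no angular momentum about the spin axis, and any external torque about the spin axis is negligible, so the system's angular momentum is conserved.
I_p = (15400)(26.4)² = 1.073e+07 kg·m².
Added inertia Σmr² = (2870)(19.9)² = 1.137e+06 kg·m²; I_f = 1.073e+07 + 1.137e+06 = 1.187e+07 kg·m².
ω_f = I_p ω_i / I_f = (1.073e+07)(0.0680) / 1.187e+07 = 0.06149 rad/s.

ω_f ≈ 0.0615 rad/s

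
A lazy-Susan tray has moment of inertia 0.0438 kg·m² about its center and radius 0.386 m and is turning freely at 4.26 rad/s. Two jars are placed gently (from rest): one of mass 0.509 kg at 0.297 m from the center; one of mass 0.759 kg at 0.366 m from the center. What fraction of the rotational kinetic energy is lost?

No external torque acts about the center; L_before = L_after.
Added inertia Σmr² = (0.509)(0.297)² + (0.759)(0.366)² = 0.1466 kg·m²; I_f = 0.04380 + 0.1466 = 0.1904 kg·m².
ω_f = I_p ω_i / I_f = (0.04380)(4.26) / 0.1904 = 0.9801 rad/s.
KE_i = ½(0.04380)(4.260 rad/s)² = 0.3974 J; KE_f = ½(0.1904)(0.9801)² = 0.09144 J.
Fraction lost = 0.7699.

fraction ≈ 0.770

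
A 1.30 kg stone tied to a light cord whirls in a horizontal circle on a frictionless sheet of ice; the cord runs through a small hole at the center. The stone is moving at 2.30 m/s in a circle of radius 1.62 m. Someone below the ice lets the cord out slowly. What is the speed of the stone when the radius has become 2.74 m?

The only horizontal force on the mass is along the cord (radial), so it exerts no torque about the hole and angular momentum m v r is conserved.
v₂ = v₁ r₁ / r₂ = (2.30)(1.62) / (2.74) = 1.360 m/s.

v₂ ≈ 1.36 m/s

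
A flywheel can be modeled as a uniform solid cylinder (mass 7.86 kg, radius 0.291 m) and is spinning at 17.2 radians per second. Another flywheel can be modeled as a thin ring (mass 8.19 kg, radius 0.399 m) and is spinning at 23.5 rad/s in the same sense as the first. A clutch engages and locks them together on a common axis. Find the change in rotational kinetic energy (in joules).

The coupling torques are internal; angular momentum about the shared axis is conserved.
Moments of inertia: I_A = ½(7.86)(0.291)² = 0.3328 kg·m²; I_B = (8.19)(0.399)² = 1.304 kg·m².
Taking A's sense as positive: L = (0.3328)(17.2) + (1.304)(23.5) = 36.36 kg·m²·rad/s.
Combined I = 0.3328 + 1.304 = 1.637 kg·m².
ω_f = L / I = 36.36 / 1.637 = 22.22 rad/s.
KE_i = ½ΣIω² = 409.3 J; KE_f = ½(1.637)(22.22)² = 404.0 J.

ΔKE ≈ -5.26 J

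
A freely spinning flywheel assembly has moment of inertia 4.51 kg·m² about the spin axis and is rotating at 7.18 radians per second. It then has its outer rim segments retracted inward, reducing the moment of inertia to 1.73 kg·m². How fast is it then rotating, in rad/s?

ω₂ ≈ 18.7 rad/s

With no external torque about the axis, L is conserved: I₁ω₁ = I₂ω₂.
ω₂ = I₁ω₁ / I₂ = (4.510)(7.18 rad/s) / (1.730) = 18.72 rad/s.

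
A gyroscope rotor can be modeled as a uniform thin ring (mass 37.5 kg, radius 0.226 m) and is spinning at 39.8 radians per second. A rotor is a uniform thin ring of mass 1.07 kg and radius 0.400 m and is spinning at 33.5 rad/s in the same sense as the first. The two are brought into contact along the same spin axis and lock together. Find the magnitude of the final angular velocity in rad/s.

|ω_f| ≈ 39.3 rad/s

The coupling torques are internal; angular momentum about the shared axis is conserved.
Moments of inertia: I_A = (37.5)(0.226)² = 1.915 kg·m²; I_B = (1.07)(0.400)² = 0.1712 kg·m².
Taking A's sense as positive: L = (1.915)(39.8) + (0.1712)(33.5) = 81.97 kg·m²·rad/s.
Combined I = 1.915 + 0.1712 = 2.087 kg·m².
ω_f = L / I = 81.97 / 2.087 = 39.28 rad/s.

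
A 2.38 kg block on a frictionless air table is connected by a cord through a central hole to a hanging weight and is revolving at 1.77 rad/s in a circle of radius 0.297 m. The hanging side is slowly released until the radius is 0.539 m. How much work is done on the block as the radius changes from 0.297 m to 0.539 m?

The constraining force is radial, so m r² ω about the center is conserved.
ω₂ = ω₁ (r₁/r₂)² = (1.77)(0.297/0.539)² = 0.5374 rad/s.
W = ΔKE = ½m(v₂² − v₁²) = -0.2290 J.

W ≈ -0.229 J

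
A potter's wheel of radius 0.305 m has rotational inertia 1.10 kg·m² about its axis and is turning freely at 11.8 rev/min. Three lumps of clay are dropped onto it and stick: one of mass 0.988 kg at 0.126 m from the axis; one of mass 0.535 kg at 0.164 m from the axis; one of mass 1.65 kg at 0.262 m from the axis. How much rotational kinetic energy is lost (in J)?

The added mass arrives with no angular momentum about the axis, and any external torque about the axis is negligible, so the system's angular momentum is conserved.
Added inertia Σmr² = (0.988)(0.126)² + (0.535)(0.164)² + (1.65)(0.262)² = 0.1433 kg·m²; I_f = 1.100 + 0.1433 = 1.243 kg·m².
ω_f = I_p ω_i / I_f = (1.100)(11.8) / 1.243 = 10.44 rpm.
KE_i = ½(1.100)(1.236 rad/s)² = 0.8398 J; KE_f = ½(1.243)(1.093)² = 0.7430 J.

energy lost ≈ 0.0968 J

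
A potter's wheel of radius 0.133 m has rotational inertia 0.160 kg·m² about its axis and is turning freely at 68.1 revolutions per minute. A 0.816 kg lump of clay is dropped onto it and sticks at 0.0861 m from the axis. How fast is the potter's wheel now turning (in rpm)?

The added mass arrives with no angular momentum about the axis, and any external torque about the axis is negligible, so the system's angular momentum is conserved.
Added inertia Σmr² = (0.816)(0.0861)² = 0.006049 kg·m²; I_f = 0.1600 + 0.006049 = 0.1660 kg·m².
ω_f = I_p ω_i / I_f = (0.1600)(68.1) / 0.1660 = 65.62 rpm.

ω_f ≈ 65.6 rpm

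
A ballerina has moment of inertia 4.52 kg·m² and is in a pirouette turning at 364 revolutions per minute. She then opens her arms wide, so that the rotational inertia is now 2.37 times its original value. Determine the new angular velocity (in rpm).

Angular momentum about the spin axis is conserved since the torque about it is zero.
I₂ = 2.37 × 4.52 = 10.71 kg·m².
ω₂ = I₁ω₁ / I₂ = (4.520)(364 rpm) / (10.71) = 153.6 rpm.

ω₂ ≈ 154 rpm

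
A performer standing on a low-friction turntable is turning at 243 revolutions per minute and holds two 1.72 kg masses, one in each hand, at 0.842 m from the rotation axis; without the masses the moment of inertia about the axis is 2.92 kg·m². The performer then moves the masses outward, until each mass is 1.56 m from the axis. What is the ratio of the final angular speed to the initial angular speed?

ω₂/ω₁ ≈ 0.475

With no external torque about the axis, L is conserved: I₁ω₁ = I₂ω₂.
I₁ = 2.92 + 2(1.72)(0.842)² = 5.359 kg·m²; I₂ = 2.92 + 2(1.72)(1.56)² = 11.29 kg·m².
ω₂/ω₁ = I₁/I₂ = 5.359 / 11.29 = 0.4746.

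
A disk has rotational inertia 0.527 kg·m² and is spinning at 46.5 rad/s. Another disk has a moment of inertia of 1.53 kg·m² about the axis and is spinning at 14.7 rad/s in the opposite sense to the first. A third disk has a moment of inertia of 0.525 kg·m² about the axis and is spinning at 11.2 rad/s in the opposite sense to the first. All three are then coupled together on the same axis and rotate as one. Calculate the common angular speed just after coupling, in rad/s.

|ω_f| ≈ 1.50 rad/s

The coupling torques are internal; angular momentum about the shared axis is conserved.
Taking A's sense as positive: L = (0.5270)(46.5) − (1.530)(14.7) − (0.5250)(11.2) = -3.865 kg·m²·rad/s.
Combined I = 0.5270 + 1.530 + 0.5250 = 2.582 kg·m².
ω_f = L / I = -3.865 / 2.582 = -1.497 rad/s.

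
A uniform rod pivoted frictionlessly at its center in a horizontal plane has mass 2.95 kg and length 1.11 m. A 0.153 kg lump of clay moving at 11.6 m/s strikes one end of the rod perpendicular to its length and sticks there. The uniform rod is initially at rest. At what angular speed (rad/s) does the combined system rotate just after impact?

|ω_f| ≈ 2.81 rad/s

About the pivot the impulsive forces during the collision are internal, so angular momentum about that axis is conserved.
I_p = (1/12)(2.95)(1.11)² = 0.3029 kg·m². Taking the sense of the lump of clay's angular momentum as positive, L_{lump} = m v R = (0.153)(11.6)(1.11/2) = 0.9850 kg·m²/s.
L_i = 0 + 0.9850 = 0.9850 kg·m²/s.
After sticking, I_f = I_p + m R² = 0.3029 + (0.153)(1.11/2)² = 0.3500 kg·m².
ω_f = L_i / I_f = 0.9850 / 0.3500 = 2.814 rad/s.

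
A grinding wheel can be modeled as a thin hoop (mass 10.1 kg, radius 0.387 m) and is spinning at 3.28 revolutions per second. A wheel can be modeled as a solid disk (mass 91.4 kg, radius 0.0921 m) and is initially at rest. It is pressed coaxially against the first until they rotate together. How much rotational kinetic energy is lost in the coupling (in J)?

ΔKE lost ≈ 65.5 J

The coupling torques are internal; angular momentum about the shared axis is conserved.
Moments of inertia: I_A = (10.1)(0.387)² = 1.513 kg·m²; I_B = ½(91.4)(0.0921)² = 0.3876 kg·m².
Taking A's sense as positive: L = (1.513)(3.28) = 4.962 kg·m²·rev/s.
Combined I = 1.513 + 0.3876 = 1.900 kg·m².
ω_f = L / I = 4.962 / 1.900 = 2.611 rev/s.
KE_i = ½ΣIω² = 321.2 J; KE_f = ½(1.900)(16.40)² = 255.7 J.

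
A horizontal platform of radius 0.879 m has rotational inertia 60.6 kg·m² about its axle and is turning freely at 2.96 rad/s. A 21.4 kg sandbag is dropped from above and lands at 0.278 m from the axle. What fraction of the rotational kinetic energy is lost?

No external torque acts about the axle; L_before = L_after.
Added inertia Σmr² = (21.4)(0.278)² = 1.654 kg·m²; I_f = 60.60 + 1.654 = 62.25 kg·m².
ω_f = I_p ω_i / I_f = (60.60)(2.96) / 62.25 = 2.881 rad/s.
KE_i = ½(60.60)(2.960 rad/s)² = 265.5 J; KE_f = ½(62.25)(2.881)² = 258.4 J.
Fraction lost = 0.02657.

fraction ≈ 0.0266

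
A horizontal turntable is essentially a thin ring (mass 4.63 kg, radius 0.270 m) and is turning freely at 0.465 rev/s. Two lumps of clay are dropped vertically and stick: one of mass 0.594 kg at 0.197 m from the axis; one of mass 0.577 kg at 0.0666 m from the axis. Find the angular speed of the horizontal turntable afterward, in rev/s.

ω_f ≈ 0.432 rev/s

The added mass arrives with no angular momentum about the axis, and any external torque about the axis is negligible, so the system's angular momentum is conserved.
I_p = (4.63)(0.270)² = 0.3375 kg·m².
Added inertia Σmr² = (0.594)(0.197)² + (0.577)(0.0666)² = 0.02561 kg·m²; I_f = 0.3375 + 0.02561 = 0.3631 kg·m².
ω_f = I_p ω_i / I_f = (0.3375)(0.465) / 0.3631 = 0.4322 rev/s.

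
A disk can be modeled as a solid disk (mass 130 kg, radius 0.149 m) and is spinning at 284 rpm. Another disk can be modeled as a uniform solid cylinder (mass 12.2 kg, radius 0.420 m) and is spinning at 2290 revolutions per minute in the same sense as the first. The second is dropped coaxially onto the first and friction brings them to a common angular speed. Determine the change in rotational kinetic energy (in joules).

ΔKE ≈ -13600 J

The coupling torques are internal; angular momentum about the shared axis is conserved.
Moments of inertia: I_A = ½(130)(0.149)² = 1.443 kg·m²; I_B = ½(12.2)(0.420)² = 1.076 kg·m².
Taking A's sense as positive: L = (1.443)(284) + (1.076)(2290) = 2874 kg·m²·rpm.
Combined I = 1.443 + 1.076 = 2.519 kg·m².
ω_f = L / I = 2874 / 2.519 = 1141 rpm.
KE_i = ½ΣIω² = 31580 J; KE_f = ½(2.519)(119.5)² = 17980 J.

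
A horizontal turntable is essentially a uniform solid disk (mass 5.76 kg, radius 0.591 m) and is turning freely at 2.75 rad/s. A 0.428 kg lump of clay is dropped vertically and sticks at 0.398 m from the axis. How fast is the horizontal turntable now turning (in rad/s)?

No external torque acts about the axis; L_before = L_after.
I_p = ½(5.76)(0.591)² = 1.006 kg·m².
Added inertia Σmr² = (0.428)(0.398)² = 0.06780 kg·m²; I_f = 1.006 + 0.06780 = 1.074 kg·m².
ω_f = I_p ω_i / I_f = (1.006)(2.75) / 1.074 = 2.576 rad/s.

ω_f ≈ 2.58 rad/s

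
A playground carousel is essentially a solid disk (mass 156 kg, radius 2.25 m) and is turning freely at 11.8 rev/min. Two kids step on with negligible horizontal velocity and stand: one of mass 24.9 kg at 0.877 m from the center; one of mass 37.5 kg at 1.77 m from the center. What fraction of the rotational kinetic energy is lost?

fraction ≈ 0.257

The added mass arrives with no angular momentum about the center, and any external torque about the center is negligible, so the system's angular momentum is conserved.
I_p = ½(156)(2.25)² = 394.9 kg·m².
Added inertia Σmr² = (24.9)(0.877)² + (37.5)(1.77)² = 136.6 kg·m²; I_f = 394.9 + 136.6 = 531.5 kg·m².
ω_f = I_p ω_i / I_f = (394.9)(11.8) / 531.5 = 8.767 rpm.
KE_i = ½(394.9)(1.236 rad/s)² = 301.5 J; KE_f = ½(531.5)(0.9180)² = 224.0 J.
Fraction lost = 0.2571.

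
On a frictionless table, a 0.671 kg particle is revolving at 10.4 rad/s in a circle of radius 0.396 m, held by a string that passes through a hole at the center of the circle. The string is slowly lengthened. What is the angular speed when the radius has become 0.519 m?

ω₂ ≈ 6.05 rad/s

No torque about the axis ⇒ m r₁² ω₁ = m r₂² ω₂.
ω₂ = ω₁ (r₁/r₂)² = (10.4)(0.396/0.519)² = 6.055 rad/s.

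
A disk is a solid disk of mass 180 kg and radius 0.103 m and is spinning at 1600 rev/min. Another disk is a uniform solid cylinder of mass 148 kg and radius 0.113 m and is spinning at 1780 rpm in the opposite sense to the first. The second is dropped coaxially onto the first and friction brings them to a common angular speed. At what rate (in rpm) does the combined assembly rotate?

|ω_f| ≈ 81.2 rpm

The coupling torques are internal; angular momentum about the shared axis is conserved.
Moments of inertia: I_A = ½(180)(0.103)² = 0.9548 kg·m²; I_B = ½(148)(0.113)² = 0.9449 kg·m².
Taking A's sense as positive: L = (0.9548)(1600) − (0.9449)(1780) = -154.2 kg·m²·rpm.
Combined I = 0.9548 + 0.9449 = 1.900 kg·m².
ω_f = L / I = -154.2 / 1.900 = -81.19 rpm.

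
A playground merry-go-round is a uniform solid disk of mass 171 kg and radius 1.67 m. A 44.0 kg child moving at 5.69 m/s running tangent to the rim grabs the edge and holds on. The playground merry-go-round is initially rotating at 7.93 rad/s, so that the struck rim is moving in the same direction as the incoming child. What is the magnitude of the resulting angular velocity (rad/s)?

|ω_f| ≈ 6.39 rad/s

About the axle the impulsive forces during the collision are internal, so angular momentum about that axis is conserved.
I_p = ½(171)(1.67)² = 238.5 kg·m². Taking the sense of the child's angular momentum as positive, L_{child} = m v R = (44.0)(5.69)(1.67) = 418.1 kg·m²/s.
L_i = +I_p ω_p + m v R = +(238.5)(7.93) + 418.1 = 2309 kg·m²/s.
After sticking, I_f = I_p + m R² = 238.5 + (44.0)(1.67)² = 361.2 kg·m².
ω_f = L_i / I_f = 2309 / 361.2 = 6.393 rad/s.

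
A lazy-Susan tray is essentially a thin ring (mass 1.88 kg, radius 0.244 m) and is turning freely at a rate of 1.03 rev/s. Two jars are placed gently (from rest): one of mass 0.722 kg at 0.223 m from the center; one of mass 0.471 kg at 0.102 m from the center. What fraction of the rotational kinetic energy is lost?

fraction ≈ 0.267

No external torque acts about the center; L_before = L_after.
I_p = (1.88)(0.244)² = 0.1119 kg·m².
Added inertia Σmr² = (0.722)(0.223)² + (0.471)(0.102)² = 0.04080 kg·m²; I_f = 0.1119 + 0.04080 = 0.1527 kg·m².
ω_f = I_p ω_i / I_f = (0.1119)(1.03) / 0.1527 = 0.7548 rev/s.
KE_i = ½(0.1119)(6.472 rad/s)² = 2.344 J; KE_f = ½(0.1527)(4.743)² = 1.718 J.
Fraction lost = 0.2672.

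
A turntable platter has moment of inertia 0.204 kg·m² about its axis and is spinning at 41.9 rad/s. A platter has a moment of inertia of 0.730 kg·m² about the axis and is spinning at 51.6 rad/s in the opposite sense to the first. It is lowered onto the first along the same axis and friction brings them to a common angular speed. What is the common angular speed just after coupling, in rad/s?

|ω_f| ≈ 31.2 rad/s

The coupling torques are internal; angular momentum about the shared axis is conserved.
Taking A's sense as positive: L = (0.2040)(41.9) − (0.7300)(51.6) = -29.12 kg·m²·rad/s.
Combined I = 0.2040 + 0.7300 = 0.9340 kg·m².
ω_f = L / I = -29.12 / 0.9340 = -31.18 rad/s.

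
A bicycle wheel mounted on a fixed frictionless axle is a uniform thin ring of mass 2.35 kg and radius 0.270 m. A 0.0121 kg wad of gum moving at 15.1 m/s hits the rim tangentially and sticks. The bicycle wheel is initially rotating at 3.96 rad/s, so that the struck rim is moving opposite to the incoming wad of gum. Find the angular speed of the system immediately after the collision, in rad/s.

About the axle the impulsive forces during the collision are internal, so angular momentum about that axis is conserved.
I_p = (2.35)(0.270)² = 0.1713 kg·m². Taking the sense of the wad of gum's angular momentum as positive, L_{wad} = m v R = (0.0121)(15.1)(0.270) = 0.04933 kg·m²/s.
L_i = −I_p ω_p + m v R = −(0.1713)(3.96) + 0.04933 = -0.6291 kg·m²/s.
After sticking, I_f = I_p + m R² = 0.1713 + (0.0121)(0.270)² = 0.1722 kg·m².
ω_f = L_i / I_f = -0.6291 / 0.1722 = -3.653 rad/s.

|ω_f| ≈ 3.65 rad/s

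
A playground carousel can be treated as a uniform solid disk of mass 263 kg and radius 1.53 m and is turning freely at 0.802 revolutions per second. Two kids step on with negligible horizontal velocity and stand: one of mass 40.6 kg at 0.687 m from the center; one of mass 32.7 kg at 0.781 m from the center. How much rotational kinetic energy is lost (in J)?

No external torque acts about the center; L_before = L_after.
I_p = ½(263)(1.53)² = 307.8 kg·m².
Added inertia Σmr² = (40.6)(0.687)² + (32.7)(0.781)² = 39.11 kg·m²; I_f = 307.8 + 39.11 = 346.9 kg·m².
ω_f = I_p ω_i / I_f = (307.8)(0.802) / 346.9 = 0.7116 rev/s.
KE_i = ½(307.8)(5.039 rad/s)² = 3908 J; KE_f = ½(346.9)(4.471)² = 3468 J.

energy lost ≈ 441 J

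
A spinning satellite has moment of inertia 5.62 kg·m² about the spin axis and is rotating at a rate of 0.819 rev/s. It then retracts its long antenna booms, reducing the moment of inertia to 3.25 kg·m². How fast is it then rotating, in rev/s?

No external torque acts about the spin axis, so angular momentum is conserved.
ω₂ = I₁ω₁ / I₂ = (5.620)(0.819 rev/s) / (3.250) = 1.416 rev/s.

ω₂ ≈ 1.42 rev/s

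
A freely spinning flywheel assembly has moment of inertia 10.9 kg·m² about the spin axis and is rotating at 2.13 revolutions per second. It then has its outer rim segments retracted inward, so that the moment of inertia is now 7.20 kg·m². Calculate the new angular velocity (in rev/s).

ω₂ ≈ 3.22 rev/s

Angular momentum about the spin axis is conserved since the torque about it is zero.
ω₂ = I₁ω₁ / I₂ = (10.90)(2.13 rev/s) / (7.200) = 3.225 rev/s.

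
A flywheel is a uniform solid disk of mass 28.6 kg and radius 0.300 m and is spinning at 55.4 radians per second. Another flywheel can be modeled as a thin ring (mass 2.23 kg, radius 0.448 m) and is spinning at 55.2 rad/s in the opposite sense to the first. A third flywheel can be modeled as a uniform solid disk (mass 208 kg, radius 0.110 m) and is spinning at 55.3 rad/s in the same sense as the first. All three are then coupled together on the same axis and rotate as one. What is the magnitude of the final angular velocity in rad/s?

The coupling torques are internal; angular momentum about the shared axis is conserved.
Moments of inertia: I_A = ½(28.6)(0.300)² = 1.287 kg·m²; I_B = (2.23)(0.448)² = 0.4476 kg·m²; I_C = ½(208)(0.110)² = 1.258 kg·m².
Taking A's sense as positive: L = (1.287)(55.4) − (0.4476)(55.2) + (1.258)(55.3) = 116.2 kg·m²·rad/s.
Combined I = 1.287 + 0.4476 + 1.258 = 2.993 kg·m².
ω_f = L / I = 116.2 / 2.993 = 38.82 rad/s.

|ω_f| ≈ 38.8 rad/s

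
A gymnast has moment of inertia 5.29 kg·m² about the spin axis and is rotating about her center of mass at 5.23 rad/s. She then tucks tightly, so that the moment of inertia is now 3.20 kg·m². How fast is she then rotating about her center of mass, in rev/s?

ω₂ ≈ 1.38 rev/s

No external torque acts about the spin axis, so angular momentum is conserved.
ω₂ = I₁ω₁ / I₂ = (5.290)(5.23 rad/s) / (3.200) = 8.646 rad/s = 1.376 rev/s.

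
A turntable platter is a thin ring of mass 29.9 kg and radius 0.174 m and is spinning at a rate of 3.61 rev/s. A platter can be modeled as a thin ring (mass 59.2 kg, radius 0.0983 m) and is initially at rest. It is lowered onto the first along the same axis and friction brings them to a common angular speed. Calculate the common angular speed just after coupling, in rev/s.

No external torque acts about the common axis, so total angular momentum is conserved.
Moments of inertia: I_A = (29.9)(0.174)² = 0.9053 kg·m²; I_B = (59.2)(0.0983)² = 0.5720 kg·m².
Taking A's sense as positive: L = (0.9053)(3.61) = 3.268 kg·m²·rev/s.
Combined I = 0.9053 + 0.5720 = 1.477 kg·m².
ω_f = L / I = 3.268 / 1.477 = 2.212 rev/s.

|ω_f| ≈ 2.21 rev/s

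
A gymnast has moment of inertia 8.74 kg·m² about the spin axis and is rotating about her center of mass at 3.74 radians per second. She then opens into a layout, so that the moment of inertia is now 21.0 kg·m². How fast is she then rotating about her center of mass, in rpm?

With no external torque about the axis, L is conserved: I₁ω₁ = I₂ω₂.
ω₂ = I₁ω₁ / I₂ = (8.740)(3.74 rad/s) / (21.00) = 1.557 rad/s = 14.86 rpm.

ω₂ ≈ 14.9 rpm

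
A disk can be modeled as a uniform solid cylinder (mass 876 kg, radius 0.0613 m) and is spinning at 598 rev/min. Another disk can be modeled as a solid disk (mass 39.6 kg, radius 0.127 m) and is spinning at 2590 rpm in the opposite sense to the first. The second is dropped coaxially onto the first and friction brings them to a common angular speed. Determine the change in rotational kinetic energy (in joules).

ΔKE ≈ -14900 J

No external torque acts about the common axis, so total angular momentum is conserved.
Moments of inertia: I_A = ½(876)(0.0613)² = 1.646 kg·m²; I_B = ½(39.6)(0.127)² = 0.3194 kg·m².
Taking A's sense as positive: L = (1.646)(598) − (0.3194)(2590) = 157.1 kg·m²·rpm.
Combined I = 1.646 + 0.3194 = 1.965 kg·m².
ω_f = L / I = 157.1 / 1.965 = 79.94 rpm.
KE_i = ½ΣIω² = 14970 J; KE_f = ½(1.965)(8.371)² = 68.86 J.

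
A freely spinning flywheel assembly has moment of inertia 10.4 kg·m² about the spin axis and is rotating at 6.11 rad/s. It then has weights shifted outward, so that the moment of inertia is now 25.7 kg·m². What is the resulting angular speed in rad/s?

Angular momentum about the spin axis is conserved since the torque about it is zero.
ω₂ = I₁ω₁ / I₂ = (10.40)(6.11 rad/s) / (25.70) = 2.473 rad/s.

ω₂ ≈ 2.47 rad/s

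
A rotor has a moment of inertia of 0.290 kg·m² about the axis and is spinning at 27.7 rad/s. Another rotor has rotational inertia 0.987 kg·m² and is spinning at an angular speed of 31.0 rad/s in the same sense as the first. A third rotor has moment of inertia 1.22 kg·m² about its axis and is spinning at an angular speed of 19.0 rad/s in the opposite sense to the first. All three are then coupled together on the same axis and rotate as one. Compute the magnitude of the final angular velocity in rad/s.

|ω_f| ≈ 6.19 rad/s

The coupling torques are internal; angular momentum about the shared axis is conserved.
Taking A's sense as positive: L = (0.2900)(27.7) + (0.9870)(31.0) − (1.220)(19.0) = 15.45 kg·m²·rad/s.
Combined I = 0.2900 + 0.9870 + 1.220 = 2.497 kg·m².
ω_f = L / I = 15.45 / 2.497 = 6.187 rad/s.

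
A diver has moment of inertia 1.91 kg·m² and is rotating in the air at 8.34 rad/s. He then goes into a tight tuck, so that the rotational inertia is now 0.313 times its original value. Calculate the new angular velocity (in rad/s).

ω₂ ≈ 26.6 rad/s

Angular momentum about the spin axis is conserved since the torque about it is zero.
I₂ = 0.313 × 1.91 = 0.5978 kg·m².
ω₂ = I₁ω₁ / I₂ = (1.910)(8.34 rad/s) / (0.5978) = 26.65 rad/s.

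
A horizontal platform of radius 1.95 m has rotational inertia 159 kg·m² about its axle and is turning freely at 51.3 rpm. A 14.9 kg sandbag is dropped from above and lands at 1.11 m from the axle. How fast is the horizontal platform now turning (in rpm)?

ω_f ≈ 46.0 rpm

The added mass arrives with no angular momentum about the axle, and any external torque about the axle is negligible, so the system's angular momentum is conserved.
Added inertia Σmr² = (14.9)(1.11)² = 18.36 kg·m²; I_f = 159.0 + 18.36 = 177.4 kg·m².
ω_f = I_p ω_i / I_f = (159.0)(51.3) / 177.4 = 45.99 rpm.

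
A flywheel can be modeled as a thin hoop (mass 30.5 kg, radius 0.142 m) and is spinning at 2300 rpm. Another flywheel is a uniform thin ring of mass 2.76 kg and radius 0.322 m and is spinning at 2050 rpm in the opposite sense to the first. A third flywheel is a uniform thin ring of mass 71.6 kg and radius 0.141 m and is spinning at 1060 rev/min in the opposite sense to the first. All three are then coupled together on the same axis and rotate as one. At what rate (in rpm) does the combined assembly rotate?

|ω_f| ≈ 293 rpm

The coupling torques are internal; angular momentum about the shared axis is conserved.
Moments of inertia: I_A = (30.5)(0.142)² = 0.6150 kg·m²; I_B = (2.76)(0.322)² = 0.2862 kg·m²; I_C = (71.6)(0.141)² = 1.423 kg·m².
Taking A's sense as positive: L = (0.6150)(2300) − (0.2862)(2050) − (1.423)(1060) = -681.0 kg·m²·rpm.
Combined I = 0.6150 + 0.2862 + 1.423 = 2.325 kg·m².
ω_f = L / I = -681.0 / 2.325 = -293.0 rpm.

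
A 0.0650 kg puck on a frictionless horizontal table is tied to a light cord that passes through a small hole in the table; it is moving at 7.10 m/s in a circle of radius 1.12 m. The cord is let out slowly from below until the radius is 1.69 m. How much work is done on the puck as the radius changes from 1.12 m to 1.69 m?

The only horizontal force on the mass is along the cord (radial), so it exerts no torque about the hole and angular momentum m v r is conserved.
v₂ = v₁ r₁ / r₂ = (7.10)(1.12) / (1.69) = 4.705 m/s.
W = ΔKE = ½m(v₂² − v₁²) = -0.9188 J.

W ≈ -0.919 J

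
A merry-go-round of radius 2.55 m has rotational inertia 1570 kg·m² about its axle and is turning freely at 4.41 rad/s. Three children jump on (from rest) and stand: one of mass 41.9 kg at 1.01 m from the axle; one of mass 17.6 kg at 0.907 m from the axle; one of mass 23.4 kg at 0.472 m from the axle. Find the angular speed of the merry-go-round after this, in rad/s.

No external torque acts about the axle; L_before = L_after.
Added inertia Σmr² = (41.9)(1.01)² + (17.6)(0.907)² + (23.4)(0.472)² = 62.43 kg·m²; I_f = 1570 + 62.43 = 1632 kg·m².
ω_f = I_p ω_i / I_f = (1570)(4.41) / 1632 = 4.241 rad/s.

ω_f ≈ 4.24 rad/s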